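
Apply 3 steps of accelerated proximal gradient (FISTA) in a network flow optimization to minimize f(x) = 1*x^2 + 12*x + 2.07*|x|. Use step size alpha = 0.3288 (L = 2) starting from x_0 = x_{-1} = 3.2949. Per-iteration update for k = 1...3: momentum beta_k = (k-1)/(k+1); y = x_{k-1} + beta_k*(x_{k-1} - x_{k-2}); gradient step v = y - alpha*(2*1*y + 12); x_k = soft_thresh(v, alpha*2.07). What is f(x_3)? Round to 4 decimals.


FISTA on f(x) = 1*x^2 + 12*x + 2.07*|x|
L = 2, alpha = 0.3288
Iteration 1: beta = 0.0, y = 3.2949 + 0.0*(3.2949 - 3.2949) = 3.2949
  grad(y) = 18.5898, v = y - alpha*grad = -2.8174
  prox(v) = soft_thresh(-2.8174, 0.6806) = -2.1368
Iteration 2: beta = 0.3333, y = -2.1368 + 0.3333*(-2.1368 - 3.2949) = -3.9474
  grad(y) = 4.1052, v = y - alpha*grad = -5.2972
  prox(v) = soft_thresh(-5.2972, 0.6806) = -4.6166
Iteration 3: beta = 0.5, y = -4.6166 + 0.5*(-4.6166 + 2.1368) = -5.8564
  grad(y) = 0.2871, v = y - alpha*grad = -5.9508
  prox(v) = soft_thresh(-5.9508, 0.6806) = -5.2702
f(x_3) = 1*(-5.2702)^2 + 12*(-5.2702) + 2.07*|-5.2702| = -24.5581


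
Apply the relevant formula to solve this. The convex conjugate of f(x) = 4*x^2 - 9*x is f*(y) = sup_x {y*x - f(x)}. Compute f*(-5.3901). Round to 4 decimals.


f*(y) = sup_x {y*x - a*x^2 - b*x} = sup_x {(y-b)*x - a*x^2}
FOC: (y - b) - 2a*x = 0 => x* = (y - b)/(2a)
x* = (-5.3901 + 9)/(2*4) = 0.4512
f*(-5.3901) = (y-b)^2/(4a) = (-5.3901 + 9)^2/(4*4)
= 13.0314/16 = 0.8145


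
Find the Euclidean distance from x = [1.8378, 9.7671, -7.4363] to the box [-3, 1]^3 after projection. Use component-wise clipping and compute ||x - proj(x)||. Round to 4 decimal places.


Project each component onto [-3, 1].
clip(1.8378) = 1.0, clip(9.7671) = 1.0, clip(-7.4363) = -3.0
Projection = [1.0, 1.0, -3.0]
Squared diffs: [0.7019, 76.862, 19.6808]
Distance = sqrt(97.2447) = 9.8613


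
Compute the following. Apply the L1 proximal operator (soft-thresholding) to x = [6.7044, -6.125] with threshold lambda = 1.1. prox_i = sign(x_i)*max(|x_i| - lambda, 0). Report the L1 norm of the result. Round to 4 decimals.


Soft-thresholding with lambda = 1.1:
prox(6.7044) = sign(6.7044)*max(|6.7044| - 1.1, 0) = 5.6044
prox(-6.125) = sign(-6.125)*max(|-6.125| - 1.1, 0) = -5.025
prox(x) = [5.6044, -5.025]
||prox(x)||_1 = 5.6044 + 5.025 = 10.6294


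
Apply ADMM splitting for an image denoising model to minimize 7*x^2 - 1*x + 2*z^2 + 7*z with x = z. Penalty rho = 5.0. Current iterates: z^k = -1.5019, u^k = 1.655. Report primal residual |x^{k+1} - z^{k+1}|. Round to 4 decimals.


ADMM iteration with rho = 5.0, z^k = -1.5019, u^k = 1.655
Step 1: x-update.
Minimize 7*x^2 - 1*x + (5.0/2)*(x + 1.5019 + 1.655)^2
FOC: (2*7 + 5.0)*x = 1 + 5.0*(-1.5019 - 1.655)
x^{k+1} = -0.7781
Step 2: z-update.
Minimize 2*z^2 + 7*z + (5.0/2)*(-0.7781 - z + 1.655)^2
FOC: (2*2 + 5.0)*z = -7 + 5.0*(-0.7781 + 1.655)
z^{k+1} = -0.2906
Step 3: u-update.
u^{k+1} = 1.655 - 0.7781 + 0.2906 = 1.1675
Step 4: Primal residual = |-0.7781 + 0.2906| = 0.4875


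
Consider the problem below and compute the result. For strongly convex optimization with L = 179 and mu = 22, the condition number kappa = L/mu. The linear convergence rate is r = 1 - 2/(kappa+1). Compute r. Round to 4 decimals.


Step 1: Compute the condition number.
kappa = L/mu = 179/22 = 8.1364
Step 2: Compute the convergence rate.
r = 1 - 2/(kappa + 1) = 1 - 2*mu/(L + mu) = (L - mu)/(L + mu) = 157/201 = 0.7811


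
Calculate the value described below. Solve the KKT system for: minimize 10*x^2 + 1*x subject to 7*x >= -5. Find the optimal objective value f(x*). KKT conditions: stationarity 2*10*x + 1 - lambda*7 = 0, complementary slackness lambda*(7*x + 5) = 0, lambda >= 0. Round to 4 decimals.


Step 1: Try lambda = 0 (constraint inactive).
Stationarity: 2*10*x + 1 = 0
x* = -1/(2*10) = -0.05
Check constraint: 7*-0.05 = -0.35 >= -5 -- satisfied.
Step 2: Compute optimal value.
f(x*) = 10*(-0.05)^2 + 1*(-0.05) = -0.025


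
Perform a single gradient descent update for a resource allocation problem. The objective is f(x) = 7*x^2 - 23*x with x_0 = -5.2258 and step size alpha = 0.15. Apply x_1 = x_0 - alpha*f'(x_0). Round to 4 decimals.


We compute the gradient at x_0 and apply the update.
f'(x) = 14*x - 23
f'(-5.2258) = 14*-5.2258 - 23 = -96.1612
x_1 = -5.2258 - 0.15*-96.1612 = 9.1984


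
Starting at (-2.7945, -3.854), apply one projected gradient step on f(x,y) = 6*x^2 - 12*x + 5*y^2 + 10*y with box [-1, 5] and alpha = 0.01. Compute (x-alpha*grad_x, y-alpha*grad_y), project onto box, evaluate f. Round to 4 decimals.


Step 1: Compute gradient at (-2.7945, -3.854).
grad_x = 2*6*-2.7945 - 12 = -45.534
grad_y = 2*5*-3.854 + 10 = -28.54
Step 2: Gradient step.
x_raw = -2.7945 - 0.01*-45.534 = -2.3392
y_raw = -3.854 - 0.01*-28.54 = -3.5686
Step 3: Project onto [-1, 5].
x_proj = clip(-2.3392) = -1.0
y_proj = clip(-3.5686) = -1.0
Step 4: Evaluate f.
f(-1.0, -1.0) = 13.0


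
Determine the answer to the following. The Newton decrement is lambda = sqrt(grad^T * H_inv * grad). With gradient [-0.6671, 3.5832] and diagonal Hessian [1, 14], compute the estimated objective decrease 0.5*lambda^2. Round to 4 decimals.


Step 1: H is diagonal, so H^(-1) * g = [-0.6671, 0.2559].
Step 2: g^T H^(-1) g = sum_i g_i^2 / H_ii
  = (-0.6671)^2/1 + (3.5832)^2/14
  = 0.445 + 0.9171 = 1.3621
Step 3: Objective decrease = 0.5 * g^T H^(-1) g = 0.6811


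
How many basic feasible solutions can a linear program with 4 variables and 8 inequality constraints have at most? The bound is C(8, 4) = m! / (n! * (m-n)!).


Each vertex corresponds to some choice of n active constraints out of m, so the number of vertices is at most C(m, n) = m! / (n!(m-n)!).
m = 8, n = 4
Numerator: 8 * 7 * 6 * 5
Denominator: 4! = 24
C(8, 4) = 70


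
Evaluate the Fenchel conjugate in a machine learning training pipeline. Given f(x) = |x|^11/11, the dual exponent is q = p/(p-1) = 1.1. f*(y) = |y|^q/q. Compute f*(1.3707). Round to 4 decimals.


The conjugate exponent q satisfies 1/p + 1/q = 1.
p = 11, so q = 11/(11 - 1) = 1.1
|y|^q = 1.3707^1.1 = 1.4146
f*(1.3707) = 1.4146 / 1.1 = 1.286


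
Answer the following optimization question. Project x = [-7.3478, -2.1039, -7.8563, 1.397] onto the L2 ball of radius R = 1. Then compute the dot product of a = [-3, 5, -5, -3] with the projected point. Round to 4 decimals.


Step 1: Compute ||x|| (intermediates to 6 decimals).
||x|| = sqrt((-7.3478)^2 + (-2.1039)^2 + (-7.8563)^2 + 1.397^2) = 11.049417
Step 2: Project.
Since ||x|| > R, scale = R/||x|| = 1/11.049417 = 0.090503, proj(x) = scale * x
proj(x) = [-0.664998, -0.190409, -0.711019, 0.126433]
Step 3: Dot product.
a^T * proj(x) = -3*(-0.664998) + 5*(-0.190409) - 5*(-0.711019) - 3*0.126433 = 4.2187


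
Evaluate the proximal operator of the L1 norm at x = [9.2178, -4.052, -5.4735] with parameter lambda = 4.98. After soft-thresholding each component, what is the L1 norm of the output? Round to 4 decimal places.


Soft-thresholding with lambda = 4.98:
prox(9.2178) = sign(9.2178)*max(|9.2178| - 4.98, 0) = 4.2378
prox(-4.052) = sign(-4.052)*max(|-4.052| - 4.98, 0) = 0.0
prox(-5.4735) = sign(-5.4735)*max(|-5.4735| - 4.98, 0) = -0.4935
prox(x) = [4.2378, 0.0, -0.4935]
||prox(x)||_1 = 4.2378 + 0.0 + 0.4935 = 4.7313


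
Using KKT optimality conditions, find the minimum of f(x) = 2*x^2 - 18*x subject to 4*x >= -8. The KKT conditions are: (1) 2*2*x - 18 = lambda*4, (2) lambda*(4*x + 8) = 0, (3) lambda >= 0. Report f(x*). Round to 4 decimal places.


Step 1: Try lambda = 0 (constraint inactive).
Stationarity: 2*2*x - 18 = 0
x* = 18/(2*2) = 4.5
Check constraint: 4*4.5 = 18.0 >= -8 -- satisfied.
Step 2: Compute optimal value.
f(x*) = 2*4.5^2 - 18*4.5 = -40.5


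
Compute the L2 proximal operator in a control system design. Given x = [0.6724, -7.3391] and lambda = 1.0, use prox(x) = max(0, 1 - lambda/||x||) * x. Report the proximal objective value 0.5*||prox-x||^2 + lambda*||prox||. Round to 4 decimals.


Step 1: Compute ||x||.
||x|| = 7.3698
Step 2: Compute scaling factor.
scale = max(0, 1 - 1.0/7.3698) = 0.8643
Step 3: prox(x) = [0.5812, -6.3433]
||prox(x)|| = 6.3698
Step 4: Proximal objective.
0.5*||prox-x||^2 = 0.5
lambda*||prox|| = 6.3698
Total = 6.8698


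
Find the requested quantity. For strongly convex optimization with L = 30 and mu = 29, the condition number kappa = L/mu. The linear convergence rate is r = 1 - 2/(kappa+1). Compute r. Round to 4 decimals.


Step 1: Compute the condition number.
kappa = L/mu = 30/29 = 1.0345
Step 2: Compute the convergence rate.
r = 1 - 2/(kappa + 1) = 1 - 2*mu/(L + mu) = (L - mu)/(L + mu) = 1/59 = 0.0169


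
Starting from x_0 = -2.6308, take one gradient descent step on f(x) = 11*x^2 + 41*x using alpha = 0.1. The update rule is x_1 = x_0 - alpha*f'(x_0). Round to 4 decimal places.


We compute the gradient at x_0 and apply the update.
f'(x) = 22*x + 41
f'(-2.6308) = 22*-2.6308 + 41 = -16.8776
x_1 = -2.6308 - 0.1*-16.8776 = -0.943


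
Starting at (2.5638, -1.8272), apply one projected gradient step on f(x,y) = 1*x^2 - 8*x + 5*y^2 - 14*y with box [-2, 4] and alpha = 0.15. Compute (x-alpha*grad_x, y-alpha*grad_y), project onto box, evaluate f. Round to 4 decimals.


Step 1: Compute gradient at (2.5638, -1.8272).
grad_x = 2*1*2.5638 - 8 = -2.8724
grad_y = 2*5*-1.8272 - 14 = -32.272
Step 2: Gradient step.
x_raw = 2.5638 - 0.15*-2.8724 = 2.9947
y_raw = -1.8272 - 0.15*-32.272 = 3.0136
Step 3: Project onto [-2, 4].
x_proj = clip(2.9947) = 2.9947
y_proj = clip(3.0136) = 3.0136
Step 4: Evaluate f.
f(2.9947, 3.0136) = -11.7708


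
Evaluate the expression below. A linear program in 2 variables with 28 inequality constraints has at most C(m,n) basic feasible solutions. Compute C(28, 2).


Each vertex corresponds to some choice of n active constraints out of m, so the number of vertices is at most C(m, n) = m! / (n!(m-n)!).
m = 28, n = 2
Numerator: 28 * 27
Denominator: 2! = 2
C(28, 2) = 378


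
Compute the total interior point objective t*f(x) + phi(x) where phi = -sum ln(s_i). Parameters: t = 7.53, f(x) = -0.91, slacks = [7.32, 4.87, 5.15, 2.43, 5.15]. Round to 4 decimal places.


Step 1: Compute log-barrier.
ln values: [1.9906, 1.5831, 1.639, 0.8879, 1.639]
phi = -(1.9906 + 1.5831 + 1.639 + 0.8879 + 1.639) = -7.7396
Step 2: Compute augmented objective.
t*f(x) = 7.53*-0.91 = -6.8523
Total = -6.8523 - 7.7396 = -14.5919


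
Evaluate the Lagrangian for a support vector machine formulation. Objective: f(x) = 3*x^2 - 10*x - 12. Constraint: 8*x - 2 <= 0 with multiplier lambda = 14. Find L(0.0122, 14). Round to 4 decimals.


Step 1: Evaluate f(x).
f(0.0122) = 3*0.0122^2 - 10*0.0122 - 12 = -12.1216
Step 2: Evaluate g(x).
g(0.0122) = 8*0.0122 - 2 = -1.9024
Step 3: Compute Lagrangian.
L = -12.1216 + 14*-1.9024 = -38.7552


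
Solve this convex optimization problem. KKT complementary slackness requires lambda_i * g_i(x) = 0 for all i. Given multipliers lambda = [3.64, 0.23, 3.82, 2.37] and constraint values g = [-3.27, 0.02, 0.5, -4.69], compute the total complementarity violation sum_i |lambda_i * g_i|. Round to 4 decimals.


KKT complementary slackness check:
lambda_1 * g_1 = 3.64 * -3.27 = -11.9028
lambda_2 * g_2 = 0.23 * 0.02 = 0.0046
lambda_3 * g_3 = 3.82 * 0.5 = 1.91
lambda_4 * g_4 = 2.37 * -4.69 = -11.1153
Total violation = 11.9028 + 0.0046 + 1.91 + 11.1153 = 24.9327


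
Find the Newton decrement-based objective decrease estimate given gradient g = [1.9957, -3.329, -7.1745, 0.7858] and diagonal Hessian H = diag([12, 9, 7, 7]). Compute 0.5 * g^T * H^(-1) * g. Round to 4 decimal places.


Step 1: H is diagonal, so H^(-1) * g = [0.1663, -0.3699, -1.0249, 0.1123].
Step 2: g^T H^(-1) g = sum_i g_i^2 / H_ii
  = (1.9957)^2/12 + (-3.329)^2/9 + (-7.1745)^2/7 + (0.7858)^2/7
  = 0.3319 + 1.2314 + 7.3534 + 0.0882 = 9.0048
Step 3: Objective decrease = 0.5 * g^T H^(-1) g = 4.5024


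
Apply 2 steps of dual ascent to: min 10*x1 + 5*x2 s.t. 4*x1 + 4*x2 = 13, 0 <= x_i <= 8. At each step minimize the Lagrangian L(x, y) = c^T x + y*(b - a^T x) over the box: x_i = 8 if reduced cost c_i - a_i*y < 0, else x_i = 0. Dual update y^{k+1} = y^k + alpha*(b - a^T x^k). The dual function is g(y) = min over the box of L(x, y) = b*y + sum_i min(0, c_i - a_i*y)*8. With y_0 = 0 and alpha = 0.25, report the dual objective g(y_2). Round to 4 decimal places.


Dual ascent for LP: min 10*x1 + 5*x2, 4*x1 + 4*x2 = 13, 0 <= x_i <= 8
Step 1: y^k = 0.0, reduced costs: (10.0, 5.0)
  x^k = (0.0, 0.0), subgradient = b - a^T x = 13.0
  y^{k+1} = 0.0 + 0.25*13.0 = 3.25
Step 2: y^k = 3.25, reduced costs: (-3.0, -8.0)
  x^k = (8.0, 8.0), subgradient = b - a^T x = -51.0
  y^{k+1} = 3.25 + 0.25*-51.0 = -9.5
Dual objective at y_2 = -9.5: reduced costs (48.0, 43.0), box minimizer x = (0.0, 0.0)
g(y_2) = b*y + (c1 - a1*y)*x1 + (c2 - a2*y)*x2 = 13*(-9.5) + 48.0*0.0 + 43.0*0.0 = -123.5 + 0.0 + 0.0 = -123.5


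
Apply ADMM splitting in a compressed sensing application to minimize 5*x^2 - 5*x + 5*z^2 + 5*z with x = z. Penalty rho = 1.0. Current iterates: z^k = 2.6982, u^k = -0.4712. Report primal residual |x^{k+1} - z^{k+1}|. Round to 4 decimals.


ADMM iteration with rho = 1.0, z^k = 2.6982, u^k = -0.4712
Step 1: x-update.
Minimize 5*x^2 - 5*x + (1.0/2)*(x - 2.6982 - 0.4712)^2
FOC: (2*5 + 1.0)*x = 5 + 1.0*(2.6982 + 0.4712)
x^{k+1} = 0.7427
Step 2: z-update.
Minimize 5*z^2 + 5*z + (1.0/2)*(0.7427 - z - 0.4712)^2
FOC: (2*5 + 1.0)*z = -5 + 1.0*(0.7427 - 0.4712)
z^{k+1} = -0.4299
Step 3: u-update.
u^{k+1} = -0.4712 + 0.7427 + 0.4299 = 0.7013
Step 4: Primal residual = |0.7427 + 0.4299| = 1.1725


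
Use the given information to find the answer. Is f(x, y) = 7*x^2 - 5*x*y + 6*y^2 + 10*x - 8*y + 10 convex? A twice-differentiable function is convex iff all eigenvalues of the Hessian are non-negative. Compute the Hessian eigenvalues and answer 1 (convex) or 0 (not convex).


The Hessian of f(x,y) = 7*x^2 - 5*x*y + 6*y^2 + 10*x - 8*y + 10 is:
H = [[14, -5], [-5, 12]]
Trace = 14 + 12 = 26
Determinant = 14*12 - (-5)^2 = 143
Discriminant = (26)^2 - 4*143 = 104.0
Eigenvalues: lambda_1 = 7.901, lambda_2 = 18.099
The function is convex.

1


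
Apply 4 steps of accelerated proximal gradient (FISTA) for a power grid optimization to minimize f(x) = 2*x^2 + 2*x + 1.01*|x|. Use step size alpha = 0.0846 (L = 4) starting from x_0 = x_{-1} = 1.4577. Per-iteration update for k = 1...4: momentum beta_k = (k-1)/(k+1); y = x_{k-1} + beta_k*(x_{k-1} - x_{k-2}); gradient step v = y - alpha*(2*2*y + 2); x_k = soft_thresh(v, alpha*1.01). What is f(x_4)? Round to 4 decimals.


FISTA on f(x) = 2*x^2 + 2*x + 1.01*|x|
L = 4, alpha = 0.0846
Iteration 1: beta = 0.0, y = 1.4577 + 0.0*(1.4577 - 1.4577) = 1.4577
  grad(y) = 7.8308, v = y - alpha*grad = 0.7952
  prox(v) = soft_thresh(0.7952, 0.0854) = 0.7098
Iteration 2: beta = 0.3333, y = 0.7098 + 0.3333*(0.7098 - 1.4577) = 0.4605
  grad(y) = 3.8418, v = y - alpha*grad = 0.1354
  prox(v) = soft_thresh(0.1354, 0.0854) = 0.05
Iteration 3: beta = 0.5, y = 0.05 + 0.5*(0.05 - 0.7098) = -0.2799
  grad(y) = 0.8804, v = y - alpha*grad = -0.3544
  prox(v) = soft_thresh(-0.3544, 0.0854) = -0.2689
Iteration 4: beta = 0.6, y = -0.2689 + 0.6*(-0.2689 - 0.05) = -0.4603
  grad(y) = 0.1588, v = y - alpha*grad = -0.4737
  prox(v) = soft_thresh(-0.4737, 0.0854) = -0.3883
f(x_4) = 2*(-0.3883)^2 + 2*(-0.3883) + 1.01*|-0.3883| = -0.0829


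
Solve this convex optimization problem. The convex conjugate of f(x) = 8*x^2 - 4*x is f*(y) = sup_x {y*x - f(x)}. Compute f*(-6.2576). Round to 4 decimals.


f*(y) = sup_x {y*x - a*x^2 - b*x} = sup_x {(y-b)*x - a*x^2}
FOC: (y - b) - 2a*x = 0 => x* = (y - b)/(2a)
x* = (-6.2576 + 4)/(2*8) = -0.1411
f*(-6.2576) = (y-b)^2/(4a) = (-6.2576 + 4)^2/(4*8)
= 5.0968/32 = 0.1593


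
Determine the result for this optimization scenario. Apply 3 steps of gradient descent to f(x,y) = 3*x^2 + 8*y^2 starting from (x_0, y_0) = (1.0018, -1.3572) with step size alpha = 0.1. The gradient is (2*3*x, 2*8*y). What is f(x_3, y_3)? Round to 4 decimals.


Gradient descent on f(x,y) = 3*x^2 + 8*y^2.
Starting point: (1.0018, -1.3572), alpha = 0.1
Step 1: grad_x = 2*3*1.0018 = 6.0108, grad_y = 2*8*-1.3572 = -21.7152
  x_1 = 1.0018 - 0.1*6.0108 = 0.4007
  y_1 = -1.3572 - 0.1*-21.7152 = 0.8143
Step 2: grad_x = 2*3*0.4007 = 2.4043, grad_y = 2*8*0.8143 = 13.0291
  x_2 = 0.4007 - 0.1*2.4043 = 0.1603
  y_2 = 0.8143 - 0.1*13.0291 = -0.4886
Step 3: grad_x = 2*3*0.1603 = 0.9617, grad_y = 2*8*-0.4886 = -7.8175
  x_3 = 0.1603 - 0.1*0.9617 = 0.0641
  y_3 = -0.4886 - 0.1*-7.8175 = 0.2932
f(0.0641, 0.2932) = 3*0.0641^2 + 8*0.2932^2 = 0.6999


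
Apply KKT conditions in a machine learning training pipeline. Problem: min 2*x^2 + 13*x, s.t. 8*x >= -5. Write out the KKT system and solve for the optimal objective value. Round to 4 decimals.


Step 1: Try lambda = 0 (constraint inactive).
x_unc = -13/(2*2) = -3.25
Check: 8*-3.25 = -26.0 < -5 -- violated!
Step 2: Constraint must be active: 8*x = -5
x* = -5/8 = -0.625
lambda = (2*2*(-0.625) + 13)/8 = 1.3125
Step 3: Compute optimal value.
f(x*) = 2*(-0.625)^2 + 13*(-0.625) = -7.3438


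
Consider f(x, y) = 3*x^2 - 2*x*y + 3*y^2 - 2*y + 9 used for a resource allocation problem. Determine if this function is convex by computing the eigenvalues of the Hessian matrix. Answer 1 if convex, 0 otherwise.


The Hessian of f(x,y) = 3*x^2 - 2*x*y + 3*y^2 - 2*y + 9 is:
H = [[6, -2], [-2, 6]]
Trace = 6 + 6 = 12
Determinant = 6*6 - (-2)^2 = 32
Discriminant = (12)^2 - 4*32 = 16.0
Eigenvalues: lambda_1 = 4.0, lambda_2 = 8.0
The function is convex.

1


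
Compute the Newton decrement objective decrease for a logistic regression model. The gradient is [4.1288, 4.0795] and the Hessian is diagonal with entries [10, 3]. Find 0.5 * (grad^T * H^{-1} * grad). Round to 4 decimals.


Step 1: H is diagonal, so H^(-1) * g = [0.4129, 1.3598].
Step 2: g^T H^(-1) g = sum_i g_i^2 / H_ii
  = (4.1288)^2/10 + (4.0795)^2/3
  = 1.7047 + 5.5474 = 7.2521
Step 3: Objective decrease = 0.5 * g^T H^(-1) g = 3.6261


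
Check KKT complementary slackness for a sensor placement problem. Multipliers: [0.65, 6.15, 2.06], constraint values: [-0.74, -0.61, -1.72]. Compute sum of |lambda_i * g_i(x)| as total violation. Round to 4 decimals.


KKT complementary slackness check:
lambda_1 * g_1 = 0.65 * -0.74 = -0.481
lambda_2 * g_2 = 6.15 * -0.61 = -3.7515
lambda_3 * g_3 = 2.06 * -1.72 = -3.5432
Total violation = 0.481 + 3.7515 + 3.5432 = 7.7757


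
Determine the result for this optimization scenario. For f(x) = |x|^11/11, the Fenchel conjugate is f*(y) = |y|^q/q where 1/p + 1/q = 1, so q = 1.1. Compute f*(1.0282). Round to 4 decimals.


The conjugate exponent q satisfies 1/p + 1/q = 1.
p = 11, so q = 11/(11 - 1) = 1.1
|y|^q = 1.0282^1.1 = 1.0311
f*(1.0282) = 1.0311 / 1.1 = 0.9373


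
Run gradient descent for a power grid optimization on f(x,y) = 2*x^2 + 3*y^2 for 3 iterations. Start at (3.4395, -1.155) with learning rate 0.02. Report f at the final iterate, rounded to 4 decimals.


Gradient descent on f(x,y) = 2*x^2 + 3*y^2.
Starting point: (3.4395, -1.155), alpha = 0.02
Step 1: grad_x = 2*2*3.4395 = 13.758, grad_y = 2*3*-1.155 = -6.93
  x_1 = 3.4395 - 0.02*13.758 = 3.1643
  y_1 = -1.155 - 0.02*-6.93 = -1.0164
Step 2: grad_x = 2*2*3.1643 = 12.6574, grad_y = 2*3*-1.0164 = -6.0984
  x_2 = 3.1643 - 0.02*12.6574 = 2.9112
  y_2 = -1.0164 - 0.02*-6.0984 = -0.8944
Step 3: grad_x = 2*2*2.9112 = 11.6448, grad_y = 2*3*-0.8944 = -5.3666
  x_3 = 2.9112 - 0.02*11.6448 = 2.6783
  y_3 = -0.8944 - 0.02*-5.3666 = -0.7871
f(2.6783, -0.7871) = 2*2.6783^2 + 3*(-0.7871)^2 = 16.2051


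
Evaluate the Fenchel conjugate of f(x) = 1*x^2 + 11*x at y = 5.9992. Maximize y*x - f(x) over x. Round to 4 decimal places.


f*(y) = sup_x {y*x - a*x^2 - b*x} = sup_x {(y-b)*x - a*x^2}
FOC: (y - b) - 2a*x = 0 => x* = (y - b)/(2a)
x* = (5.9992 - 11)/(2*1) = -2.5004
f*(5.9992) = (y-b)^2/(4a) = (5.9992 - 11)^2/(4*1)
= 25.008/4 = 6.252


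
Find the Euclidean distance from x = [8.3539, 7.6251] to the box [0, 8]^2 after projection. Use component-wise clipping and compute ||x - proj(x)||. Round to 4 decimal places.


Project each component onto [0, 8].
clip(8.3539) = 8.0, clip(7.6251) = 7.6251
Projection = [8.0, 7.6251]
Squared diffs: [0.1252, 0.0]
Distance = sqrt(0.1252) = 0.3539


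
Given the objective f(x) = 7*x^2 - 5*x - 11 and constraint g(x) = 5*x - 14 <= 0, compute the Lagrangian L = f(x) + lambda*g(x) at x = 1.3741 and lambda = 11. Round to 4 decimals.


Step 1: Evaluate f(x).
f(1.3741) = 7*1.3741^2 - 5*1.3741 - 11 = -4.6534
Step 2: Evaluate g(x).
g(1.3741) = 5*1.3741 - 14 = -7.1295
Step 3: Compute Lagrangian.
L = -4.6534 + 11*-7.1295 = -83.0779


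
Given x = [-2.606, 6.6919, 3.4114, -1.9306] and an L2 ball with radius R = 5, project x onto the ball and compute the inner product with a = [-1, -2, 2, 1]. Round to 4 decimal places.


Step 1: Compute ||x|| (intermediates to 6 decimals).
||x|| = sqrt((-2.606)^2 + 6.6919^2 + 3.4114^2 + (-1.9306)^2) = 8.181542
Step 2: Project.
Since ||x|| > R, scale = R/||x|| = 5/8.181542 = 0.611132, proj(x) = scale * x
proj(x) = [-1.59261, 4.089634, 2.084816, -1.179851]
Step 3: Dot product.
a^T * proj(x) = -1*(-1.59261) - 2*4.089634 + 2*2.084816 + 1*(-1.179851) = -3.5969


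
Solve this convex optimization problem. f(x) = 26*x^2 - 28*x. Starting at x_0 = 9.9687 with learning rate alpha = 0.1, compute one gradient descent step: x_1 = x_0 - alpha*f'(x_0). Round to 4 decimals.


We compute the gradient at x_0 and apply the update.
f'(x) = 52*x - 28
f'(9.9687) = 52*9.9687 - 28 = 490.3724
x_1 = 9.9687 - 0.1*490.3724 = -39.0685


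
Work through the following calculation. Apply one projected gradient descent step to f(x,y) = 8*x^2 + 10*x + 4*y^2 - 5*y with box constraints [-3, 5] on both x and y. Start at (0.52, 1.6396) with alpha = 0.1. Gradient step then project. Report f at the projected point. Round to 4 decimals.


Step 1: Compute gradient at (0.52, 1.6396).
grad_x = 2*8*0.52 + 10 = 18.32
grad_y = 2*4*1.6396 - 5 = 8.1168
Step 2: Gradient step.
x_raw = 0.52 - 0.1*18.32 = -1.312
y_raw = 1.6396 - 0.1*8.1168 = 0.8279
Step 3: Project onto [-3, 5].
x_proj = clip(-1.312) = -1.312
y_proj = clip(0.8279) = 0.8279
Step 4: Evaluate f.
f(-1.312, 0.8279) = -0.747


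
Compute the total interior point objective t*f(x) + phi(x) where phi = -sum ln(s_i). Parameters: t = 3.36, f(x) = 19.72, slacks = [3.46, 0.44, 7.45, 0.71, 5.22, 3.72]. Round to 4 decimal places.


Step 1: Compute log-barrier.
ln values: [1.2413, -0.821, 2.0082, -0.3425, 1.6525, 1.3137]
phi = -(1.2413 - 0.821 + 2.0082 - 0.3425 + 1.6525 + 1.3137) = -5.0522
Step 2: Compute augmented objective.
t*f(x) = 3.36*19.72 = 66.2592
Total = 66.2592 - 5.0522 = 61.207


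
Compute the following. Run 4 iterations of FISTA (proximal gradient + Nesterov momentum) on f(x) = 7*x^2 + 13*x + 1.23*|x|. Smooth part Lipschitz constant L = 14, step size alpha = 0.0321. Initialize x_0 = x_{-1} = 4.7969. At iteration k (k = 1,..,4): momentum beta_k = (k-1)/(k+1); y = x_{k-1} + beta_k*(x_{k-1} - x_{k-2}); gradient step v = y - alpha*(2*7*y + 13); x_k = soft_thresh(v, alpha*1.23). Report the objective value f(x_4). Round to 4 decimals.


FISTA on f(x) = 7*x^2 + 13*x + 1.23*|x|
L = 14, alpha = 0.0321
Iteration 1: beta = 0.0, y = 4.7969 + 0.0*(4.7969 - 4.7969) = 4.7969
  grad(y) = 80.1566, v = y - alpha*grad = 2.2239
  prox(v) = soft_thresh(2.2239, 0.0395) = 2.1844
Iteration 2: beta = 0.3333, y = 2.1844 + 0.3333*(2.1844 - 4.7969) = 1.3136
  grad(y) = 31.3897, v = y - alpha*grad = 0.3059
  prox(v) = soft_thresh(0.3059, 0.0395) = 0.2665
Iteration 3: beta = 0.5, y = 0.2665 + 0.5*(0.2665 - 2.1844) = -0.6925
  grad(y) = 3.3049, v = y - alpha*grad = -0.7986
  prox(v) = soft_thresh(-0.7986, 0.0395) = -0.7591
Iteration 4: beta = 0.6, y = -0.7591 + 0.6*(-0.7591 - 0.2665) = -1.3745
  grad(y) = -6.2423, v = y - alpha*grad = -1.1741
  prox(v) = soft_thresh(-1.1741, 0.0395) = -1.1346
f(x_4) = 7*(-1.1346)^2 + 13*(-1.1346) + 1.23*|-1.1346| = -4.3431


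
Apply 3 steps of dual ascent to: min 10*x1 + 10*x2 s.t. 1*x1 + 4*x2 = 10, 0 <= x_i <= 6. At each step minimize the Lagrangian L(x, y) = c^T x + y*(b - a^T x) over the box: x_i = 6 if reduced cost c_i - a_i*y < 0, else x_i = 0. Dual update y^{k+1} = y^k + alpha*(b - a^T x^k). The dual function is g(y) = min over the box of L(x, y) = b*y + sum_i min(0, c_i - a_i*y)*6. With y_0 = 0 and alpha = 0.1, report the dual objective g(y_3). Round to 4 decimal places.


Dual ascent for LP: min 10*x1 + 10*x2, 1*x1 + 4*x2 = 10, 0 <= x_i <= 6
Step 1: y^k = 0.0, reduced costs: (10.0, 10.0)
  x^k = (0.0, 0.0), subgradient = b - a^T x = 10.0
  y^{k+1} = 0.0 + 0.1*10.0 = 1.0
Step 2: y^k = 1.0, reduced costs: (9.0, 6.0)
  x^k = (0.0, 0.0), subgradient = b - a^T x = 10.0
  y^{k+1} = 1.0 + 0.1*10.0 = 2.0
Step 3: y^k = 2.0, reduced costs: (8.0, 2.0)
  x^k = (0.0, 0.0), subgradient = b - a^T x = 10.0
  y^{k+1} = 2.0 + 0.1*10.0 = 3.0
Dual objective at y_3 = 3.0: reduced costs (7.0, -2.0), box minimizer x = (0.0, 6.0)
g(y_3) = b*y + (c1 - a1*y)*x1 + (c2 - a2*y)*x2 = 10*3.0 + 7.0*0.0 + (-2.0)*6.0 = 30.0 + 0.0 - 12.0 = 18.0


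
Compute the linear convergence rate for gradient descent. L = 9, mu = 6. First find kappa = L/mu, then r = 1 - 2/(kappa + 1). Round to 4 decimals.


Step 1: Compute the condition number.
kappa = L/mu = 9/6 = 1.5
Step 2: Compute the convergence rate.
r = 1 - 2/(kappa + 1) = 1 - 2*mu/(L + mu) = (L - mu)/(L + mu) = 3/15 = 0.2


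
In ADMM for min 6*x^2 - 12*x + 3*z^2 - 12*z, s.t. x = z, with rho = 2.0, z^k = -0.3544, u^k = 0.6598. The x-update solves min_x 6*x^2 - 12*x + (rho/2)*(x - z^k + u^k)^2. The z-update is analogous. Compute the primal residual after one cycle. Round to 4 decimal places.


ADMM iteration with rho = 2.0, z^k = -0.3544, u^k = 0.6598
Step 1: x-update.
Minimize 6*x^2 - 12*x + (2.0/2)*(x + 0.3544 + 0.6598)^2
FOC: (2*6 + 2.0)*x = 12 + 2.0*(-0.3544 - 0.6598)
x^{k+1} = 0.7123
Step 2: z-update.
Minimize 3*z^2 - 12*z + (2.0/2)*(0.7123 - z + 0.6598)^2
FOC: (2*3 + 2.0)*z = 12 + 2.0*(0.7123 + 0.6598)
z^{k+1} = 1.843
Step 3: u-update.
u^{k+1} = 0.6598 + 0.7123 - 1.843 = -0.471
Step 4: Primal residual = |0.7123 - 1.843| = 1.1308


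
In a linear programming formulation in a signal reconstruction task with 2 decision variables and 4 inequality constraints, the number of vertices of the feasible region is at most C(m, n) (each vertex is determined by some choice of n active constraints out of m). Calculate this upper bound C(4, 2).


Each vertex corresponds to some choice of n active constraints out of m, so the number of vertices is at most C(m, n) = m! / (n!(m-n)!).
m = 4, n = 2
Numerator: 4 * 3
Denominator: 2! = 2
C(4, 2) = 6


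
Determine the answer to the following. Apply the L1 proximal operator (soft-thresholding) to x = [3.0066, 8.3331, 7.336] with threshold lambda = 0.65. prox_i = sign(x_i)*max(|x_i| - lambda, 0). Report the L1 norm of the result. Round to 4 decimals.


Soft-thresholding with lambda = 0.65:
prox(3.0066) = sign(3.0066)*max(|3.0066| - 0.65, 0) = 2.3566
prox(8.3331) = sign(8.3331)*max(|8.3331| - 0.65, 0) = 7.6831
prox(7.336) = sign(7.336)*max(|7.336| - 0.65, 0) = 6.686
prox(x) = [2.3566, 7.6831, 6.686]
||prox(x)||_1 = 2.3566 + 7.6831 + 6.686 = 16.7257


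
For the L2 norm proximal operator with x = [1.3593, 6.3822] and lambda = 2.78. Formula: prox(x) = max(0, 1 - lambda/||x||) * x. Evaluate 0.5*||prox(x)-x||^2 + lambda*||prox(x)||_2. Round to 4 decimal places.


Step 1: Compute ||x||.
||x|| = 6.5253
Step 2: Compute scaling factor.
scale = max(0, 1 - 2.78/6.5253) = 0.574
Step 3: prox(x) = [0.7802, 3.6632]
||prox(x)|| = 3.7453
Step 4: Proximal objective.
0.5*||prox-x||^2 = 3.8642
lambda*||prox|| = 10.4119
Total = 14.2763


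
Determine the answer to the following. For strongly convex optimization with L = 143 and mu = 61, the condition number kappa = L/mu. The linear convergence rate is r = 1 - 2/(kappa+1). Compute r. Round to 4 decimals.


Step 1: Compute the condition number.
kappa = L/mu = 143/61 = 2.3443
Step 2: Compute the convergence rate.
r = 1 - 2/(kappa + 1) = 1 - 2*mu/(L + mu) = (L - mu)/(L + mu) = 82/204 = 0.402


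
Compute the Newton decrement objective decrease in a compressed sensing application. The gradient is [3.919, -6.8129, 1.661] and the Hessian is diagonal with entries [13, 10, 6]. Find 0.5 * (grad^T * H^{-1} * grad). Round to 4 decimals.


Step 1: H is diagonal, so H^(-1) * g = [0.3015, -0.6813, 0.2768].
Step 2: g^T H^(-1) g = sum_i g_i^2 / H_ii
  = (3.919)^2/13 + (-6.8129)^2/10 + (1.661)^2/6
  = 1.1814 + 4.6416 + 0.4598 = 6.2828
Step 3: Objective decrease = 0.5 * g^T H^(-1) g = 3.1414


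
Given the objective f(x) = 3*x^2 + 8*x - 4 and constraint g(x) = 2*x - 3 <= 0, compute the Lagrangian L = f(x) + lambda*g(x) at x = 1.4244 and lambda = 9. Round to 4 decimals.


Step 1: Evaluate f(x).
f(1.4244) = 3*1.4244^2 + 8*1.4244 - 4 = 13.4819
Step 2: Evaluate g(x).
g(1.4244) = 2*1.4244 - 3 = -0.1512
Step 3: Compute Lagrangian.
L = 13.4819 + 9*-0.1512 = 12.1211


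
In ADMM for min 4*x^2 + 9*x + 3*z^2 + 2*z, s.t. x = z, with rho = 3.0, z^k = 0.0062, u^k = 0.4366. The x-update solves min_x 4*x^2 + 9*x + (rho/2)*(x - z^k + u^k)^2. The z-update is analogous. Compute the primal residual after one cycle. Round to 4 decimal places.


ADMM iteration with rho = 3.0, z^k = 0.0062, u^k = 0.4366
Step 1: x-update.
Minimize 4*x^2 + 9*x + (3.0/2)*(x - 0.0062 + 0.4366)^2
FOC: (2*4 + 3.0)*x = -9 + 3.0*(0.0062 - 0.4366)
x^{k+1} = -0.9356
Step 2: z-update.
Minimize 3*z^2 + 2*z + (3.0/2)*(-0.9356 - z + 0.4366)^2
FOC: (2*3 + 3.0)*z = -2 + 3.0*(-0.9356 + 0.4366)
z^{k+1} = -0.3885
Step 3: u-update.
u^{k+1} = 0.4366 - 0.9356 + 0.3885 = -0.1104
Step 4: Primal residual = |-0.9356 + 0.3885| = 0.547


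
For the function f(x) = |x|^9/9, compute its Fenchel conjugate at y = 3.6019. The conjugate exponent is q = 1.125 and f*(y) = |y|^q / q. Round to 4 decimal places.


The conjugate exponent q satisfies 1/p + 1/q = 1.
p = 9, so q = 9/(9 - 1) = 1.125
|y|^q = 3.6019^1.125 = 4.2276
f*(3.6019) = 4.2276 / 1.125 = 3.7579


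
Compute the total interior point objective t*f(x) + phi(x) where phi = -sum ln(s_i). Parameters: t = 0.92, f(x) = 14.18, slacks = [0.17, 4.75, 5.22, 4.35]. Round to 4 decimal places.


Step 1: Compute log-barrier.
ln values: [-1.772, 1.5581, 1.6525, 1.4702]
phi = -(-1.772 + 1.5581 + 1.6525 + 1.4702) = -2.9089
Step 2: Compute augmented objective.
t*f(x) = 0.92*14.18 = 13.0456
Total = 13.0456 - 2.9089 = 10.1367


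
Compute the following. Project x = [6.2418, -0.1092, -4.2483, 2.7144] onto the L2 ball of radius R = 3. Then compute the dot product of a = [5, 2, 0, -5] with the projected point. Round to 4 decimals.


Step 1: Compute ||x|| (intermediates to 6 decimals).
||x|| = sqrt(6.2418^2 + (-0.1092)^2 + (-4.2483)^2 + 2.7144^2) = 8.024214
Step 2: Project.
Since ||x|| > R, scale = R/||x|| = 3/8.024214 = 0.373868, proj(x) = scale * x
proj(x) = [2.333609, -0.040826, -1.588303, 1.014827]
Step 3: Dot product.
a^T * proj(x) = 5*2.333609 + 2*(-0.040826) + 0*(-1.588303) - 5*1.014827 = 6.5123


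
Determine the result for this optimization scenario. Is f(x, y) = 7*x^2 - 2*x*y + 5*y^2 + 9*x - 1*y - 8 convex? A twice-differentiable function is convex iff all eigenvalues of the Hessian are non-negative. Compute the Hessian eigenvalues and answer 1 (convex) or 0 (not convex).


The Hessian of f(x,y) = 7*x^2 - 2*x*y + 5*y^2 + 9*x - 1*y - 8 is:
H = [[14, -2], [-2, 10]]
Trace = 14 + 10 = 24
Determinant = 14*10 - (-2)^2 = 136
Discriminant = (24)^2 - 4*136 = 32.0
Eigenvalues: lambda_1 = 9.1716, lambda_2 = 14.8284
The function is convex.

1


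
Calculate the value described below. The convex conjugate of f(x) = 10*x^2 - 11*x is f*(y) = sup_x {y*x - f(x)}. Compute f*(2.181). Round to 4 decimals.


f*(y) = sup_x {y*x - a*x^2 - b*x} = sup_x {(y-b)*x - a*x^2}
FOC: (y - b) - 2a*x = 0 => x* = (y - b)/(2a)
x* = (2.181 + 11)/(2*10) = 0.6591
f*(2.181) = (y-b)^2/(4a) = (2.181 + 11)^2/(4*10)
= 173.7388/40 = 4.3435


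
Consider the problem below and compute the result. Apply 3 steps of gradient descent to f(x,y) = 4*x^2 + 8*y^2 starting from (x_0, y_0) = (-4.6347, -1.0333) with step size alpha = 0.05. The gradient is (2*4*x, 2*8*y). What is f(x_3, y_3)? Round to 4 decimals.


Gradient descent on f(x,y) = 4*x^2 + 8*y^2.
Starting point: (-4.6347, -1.0333), alpha = 0.05
Step 1: grad_x = 2*4*-4.6347 = -37.0776, grad_y = 2*8*-1.0333 = -16.5328
  x_1 = -4.6347 - 0.05*-37.0776 = -2.7808
  y_1 = -1.0333 - 0.05*-16.5328 = -0.2067
Step 2: grad_x = 2*4*-2.7808 = -22.2466, grad_y = 2*8*-0.2067 = -3.3066
  x_2 = -2.7808 - 0.05*-22.2466 = -1.6685
  y_2 = -0.2067 - 0.05*-3.3066 = -0.0413
Step 3: grad_x = 2*4*-1.6685 = -13.3479, grad_y = 2*8*-0.0413 = -0.6613
  x_3 = -1.6685 - 0.05*-13.3479 = -1.0011
  y_3 = -0.0413 - 0.05*-0.6613 = -0.0083
f(-1.0011, -0.0083) = 4*(-1.0011)^2 + 8*(-0.0083)^2 = 4.0093


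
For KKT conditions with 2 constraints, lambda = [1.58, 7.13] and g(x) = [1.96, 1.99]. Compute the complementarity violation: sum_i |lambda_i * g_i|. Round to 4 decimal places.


KKT complementary slackness check:
lambda_1 * g_1 = 1.58 * 1.96 = 3.0968
lambda_2 * g_2 = 7.13 * 1.99 = 14.1887
Total violation = 3.0968 + 14.1887 = 17.2855


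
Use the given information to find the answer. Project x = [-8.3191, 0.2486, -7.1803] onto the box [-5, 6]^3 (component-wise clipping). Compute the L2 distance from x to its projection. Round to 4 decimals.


Project each component onto [-5, 6].
clip(-8.3191) = -5.0, clip(0.2486) = 0.2486, clip(-7.1803) = -5.0
Projection = [-5.0, 0.2486, -5.0]
Squared diffs: [11.0164, 0.0, 4.7537]
Distance = sqrt(15.7701) = 3.9712


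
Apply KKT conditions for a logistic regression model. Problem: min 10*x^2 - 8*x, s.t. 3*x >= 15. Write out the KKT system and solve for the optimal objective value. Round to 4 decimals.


Step 1: Try lambda = 0 (constraint inactive).
x_unc = 8/(2*10) = 0.4
Check: 3*0.4 = 1.2 < 15 -- violated!
Step 2: Constraint must be active: 3*x = 15
x* = 15/3 = 5.0
lambda = (2*10*5.0 - 8)/3 = 30.6667
Step 3: Compute optimal value.
f(x*) = 10*5.0^2 - 8*5.0 = 210.0


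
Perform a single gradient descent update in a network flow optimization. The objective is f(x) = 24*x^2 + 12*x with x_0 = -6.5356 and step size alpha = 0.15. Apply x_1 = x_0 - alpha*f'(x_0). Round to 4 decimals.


We compute the gradient at x_0 and apply the update.
f'(x) = 48*x + 12
f'(-6.5356) = 48*-6.5356 + 12 = -301.7088
x_1 = -6.5356 - 0.15*-301.7088 = 38.7207


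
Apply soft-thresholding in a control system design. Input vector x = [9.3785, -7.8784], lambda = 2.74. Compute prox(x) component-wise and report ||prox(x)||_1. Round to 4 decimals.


Soft-thresholding with lambda = 2.74:
prox(9.3785) = sign(9.3785)*max(|9.3785| - 2.74, 0) = 6.6385
prox(-7.8784) = sign(-7.8784)*max(|-7.8784| - 2.74, 0) = -5.1384
prox(x) = [6.6385, -5.1384]
||prox(x)||_1 = 6.6385 + 5.1384 = 11.7769


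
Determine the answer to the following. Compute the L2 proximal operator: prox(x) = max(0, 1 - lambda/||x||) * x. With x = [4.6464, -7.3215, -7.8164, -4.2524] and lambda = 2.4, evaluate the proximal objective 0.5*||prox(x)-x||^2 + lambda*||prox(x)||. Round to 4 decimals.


Step 1: Compute ||x||.
||x|| = 12.4247
Step 2: Compute scaling factor.
scale = max(0, 1 - 2.4/12.4247) = 0.8068
Step 3: prox(x) = [3.7489, -5.9072, -6.3066, -3.431]
||prox(x)|| = 10.0247
Step 4: Proximal objective.
0.5*||prox-x||^2 = 2.88
lambda*||prox|| = 24.0593
Total = 26.9392


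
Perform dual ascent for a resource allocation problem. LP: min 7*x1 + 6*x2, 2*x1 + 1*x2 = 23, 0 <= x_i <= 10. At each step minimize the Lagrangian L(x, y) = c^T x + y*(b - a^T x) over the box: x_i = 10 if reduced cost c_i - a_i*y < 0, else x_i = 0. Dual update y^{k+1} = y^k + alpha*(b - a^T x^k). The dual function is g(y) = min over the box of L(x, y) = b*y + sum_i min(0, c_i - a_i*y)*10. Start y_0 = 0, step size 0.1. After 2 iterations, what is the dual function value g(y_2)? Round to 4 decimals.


Dual ascent for LP: min 7*x1 + 6*x2, 2*x1 + 1*x2 = 23, 0 <= x_i <= 10
Step 1: y^k = 0.0, reduced costs: (7.0, 6.0)
  x^k = (0.0, 0.0), subgradient = b - a^T x = 23.0
  y^{k+1} = 0.0 + 0.1*23.0 = 2.3
Step 2: y^k = 2.3, reduced costs: (2.4, 3.7)
  x^k = (0.0, 0.0), subgradient = b - a^T x = 23.0
  y^{k+1} = 2.3 + 0.1*23.0 = 4.6
Dual objective at y_2 = 4.6: reduced costs (-2.2, 1.4), box minimizer x = (10.0, 0.0)
g(y_2) = b*y + (c1 - a1*y)*x1 + (c2 - a2*y)*x2 = 23*4.6 + (-2.2)*10.0 + 1.4*0.0 = 105.8 - 22.0 + 0.0 = 83.8


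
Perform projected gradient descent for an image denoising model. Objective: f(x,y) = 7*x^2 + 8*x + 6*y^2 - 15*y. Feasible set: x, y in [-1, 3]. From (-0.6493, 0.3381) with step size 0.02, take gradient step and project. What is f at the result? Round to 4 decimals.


Step 1: Compute gradient at (-0.6493, 0.3381).
grad_x = 2*7*-0.6493 + 8 = -1.0902
grad_y = 2*6*0.3381 - 15 = -10.9428
Step 2: Gradient step.
x_raw = -0.6493 - 0.02*-1.0902 = -0.6275
y_raw = 0.3381 - 0.02*-10.9428 = 0.557
Step 3: Project onto [-1, 3].
x_proj = clip(-0.6275) = -0.6275
y_proj = clip(0.557) = 0.557
Step 4: Evaluate f.
f(-0.6275, 0.557) = -8.7568


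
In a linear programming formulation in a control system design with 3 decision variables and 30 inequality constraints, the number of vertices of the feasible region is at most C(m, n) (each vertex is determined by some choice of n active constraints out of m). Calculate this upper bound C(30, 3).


Each vertex corresponds to some choice of n active constraints out of m, so the number of vertices is at most C(m, n) = m! / (n!(m-n)!).
m = 30, n = 3
Numerator: 30 * 29 * 28
Denominator: 3! = 6
C(30, 3) = 4060


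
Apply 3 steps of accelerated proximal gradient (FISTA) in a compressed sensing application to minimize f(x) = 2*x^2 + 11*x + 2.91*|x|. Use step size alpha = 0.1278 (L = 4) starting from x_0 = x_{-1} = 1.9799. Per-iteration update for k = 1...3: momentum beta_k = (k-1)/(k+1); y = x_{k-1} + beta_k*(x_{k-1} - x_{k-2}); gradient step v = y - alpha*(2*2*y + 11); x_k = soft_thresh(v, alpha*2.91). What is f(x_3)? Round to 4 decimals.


FISTA on f(x) = 2*x^2 + 11*x + 2.91*|x|
L = 4, alpha = 0.1278
Iteration 1: beta = 0.0, y = 1.9799 + 0.0*(1.9799 - 1.9799) = 1.9799
  grad(y) = 18.9196, v = y - alpha*grad = -0.438
  prox(v) = soft_thresh(-0.438, 0.3719) = -0.0661
Iteration 2: beta = 0.3333, y = -0.0661 + 0.3333*(-0.0661 - 1.9799) = -0.7481
  grad(y) = 8.0075, v = y - alpha*grad = -1.7715
  prox(v) = soft_thresh(-1.7715, 0.3719) = -1.3996
Iteration 3: beta = 0.5, y = -1.3996 + 0.5*(-1.3996 + 0.0661) = -2.0663
  grad(y) = 2.7347, v = y - alpha*grad = -2.4158
  prox(v) = soft_thresh(-2.4158, 0.3719) = -2.0439
f(x_3) = 2*(-2.0439)^2 + 11*(-2.0439) + 2.91*|-2.0439| = -8.1801


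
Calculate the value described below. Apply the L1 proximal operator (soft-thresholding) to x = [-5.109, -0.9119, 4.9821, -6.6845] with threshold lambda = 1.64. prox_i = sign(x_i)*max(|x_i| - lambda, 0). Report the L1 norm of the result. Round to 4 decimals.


Soft-thresholding with lambda = 1.64:
prox(-5.109) = sign(-5.109)*max(|-5.109| - 1.64, 0) = -3.469
prox(-0.9119) = sign(-0.9119)*max(|-0.9119| - 1.64, 0) = 0.0
prox(4.9821) = sign(4.9821)*max(|4.9821| - 1.64, 0) = 3.3421
prox(-6.6845) = sign(-6.6845)*max(|-6.6845| - 1.64, 0) = -5.0445
prox(x) = [-3.469, 0.0, 3.3421, -5.0445]
||prox(x)||_1 = 3.469 + 0.0 + 3.3421 + 5.0445 = 11.8556


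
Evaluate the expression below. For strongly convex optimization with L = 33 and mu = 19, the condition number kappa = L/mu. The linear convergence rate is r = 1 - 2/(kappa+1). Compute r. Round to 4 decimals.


Step 1: Compute the condition number.
kappa = L/mu = 33/19 = 1.7368
Step 2: Compute the convergence rate.
r = 1 - 2/(kappa + 1) = 1 - 2*mu/(L + mu) = (L - mu)/(L + mu) = 14/52 = 0.2692


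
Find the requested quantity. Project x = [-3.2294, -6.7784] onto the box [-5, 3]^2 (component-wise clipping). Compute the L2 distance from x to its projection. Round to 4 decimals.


Project each component onto [-5, 3].
clip(-3.2294) = -3.2294, clip(-6.7784) = -5.0
Projection = [-3.2294, -5.0]
Squared diffs: [0.0, 3.1627]
Distance = sqrt(3.1627) = 1.7784


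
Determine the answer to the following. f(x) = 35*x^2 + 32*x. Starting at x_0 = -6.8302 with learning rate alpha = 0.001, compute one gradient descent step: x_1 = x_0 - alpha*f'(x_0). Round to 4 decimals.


We compute the gradient at x_0 and apply the update.
f'(x) = 70*x + 32
f'(-6.8302) = 70*-6.8302 + 32 = -446.114
x_1 = -6.8302 - 0.001*-446.114 = -6.3841
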